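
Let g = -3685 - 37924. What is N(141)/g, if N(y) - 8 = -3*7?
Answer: 13/41609 ≈ 0.00031243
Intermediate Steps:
g = -41609
N(y) = -13 (N(y) = 8 - 3*7 = 8 - 21 = -13)
N(141)/g = -13/(-41609) = -13*(-1/41609) = 13/41609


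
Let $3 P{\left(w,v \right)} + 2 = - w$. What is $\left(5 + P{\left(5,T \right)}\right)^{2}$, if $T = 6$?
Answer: $\frac{64}{9} \approx 7.1111$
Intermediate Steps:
$P{\left(w,v \right)} = - \frac{2}{3} - \frac{w}{3}$ ($P{\left(w,v \right)} = - \frac{2}{3} + \frac{\left(-1\right) w}{3} = - \frac{2}{3} - \frac{w}{3}$)
$\left(5 + P{\left(5,T \right)}\right)^{2} = \left(5 - \frac{7}{3}\right)^{2} = \left(\frac{8}{3}\right)^{2} = \frac{64}{9}$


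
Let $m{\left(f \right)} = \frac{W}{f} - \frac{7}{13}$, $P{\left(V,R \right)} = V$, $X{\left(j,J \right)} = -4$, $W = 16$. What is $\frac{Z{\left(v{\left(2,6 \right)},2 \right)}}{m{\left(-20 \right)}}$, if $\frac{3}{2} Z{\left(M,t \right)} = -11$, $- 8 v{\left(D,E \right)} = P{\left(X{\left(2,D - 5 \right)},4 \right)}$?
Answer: $\frac{1430}{261} \approx 5.4789$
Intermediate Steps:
$v{\left(D,E \right)} = \frac{1}{2}$ ($v{\left(D,E \right)} = \left(- \frac{1}{8}\right) \left(-4\right) = \frac{1}{2}$)
$Z{\left(M,t \right)} = - \frac{22}{3}$ ($Z{\left(M,t \right)} = \frac{2}{3} \left(-11\right) = - \frac{22}{3}$)
$m{\left(f \right)} = - \frac{7}{13} + \frac{16}{f}$ ($m{\left(f \right)} = \frac{16}{f} - \frac{7}{13} = - \frac{7}{13} + \frac{16}{f}$)
$\frac{Z{\left(v{\left(2,6 \right)},2 \right)}}{m{\left(-20 \right)}} = - \frac{22}{3 \left(- \frac{7}{13} + \frac{16}{-20}\right)} = - \frac{22}{3 \left(- \frac{7}{13} + 16 \left(- \frac{1}{20}\right)\right)} = - \frac{22}{3 \left(- \frac{7}{13} - \frac{4}{5}\right)} = - \frac{22}{3 \left(- \frac{87}{65}\right)} = \left(- \frac{22}{3}\right) \left(- \frac{65}{87}\right) = \frac{1430}{261}$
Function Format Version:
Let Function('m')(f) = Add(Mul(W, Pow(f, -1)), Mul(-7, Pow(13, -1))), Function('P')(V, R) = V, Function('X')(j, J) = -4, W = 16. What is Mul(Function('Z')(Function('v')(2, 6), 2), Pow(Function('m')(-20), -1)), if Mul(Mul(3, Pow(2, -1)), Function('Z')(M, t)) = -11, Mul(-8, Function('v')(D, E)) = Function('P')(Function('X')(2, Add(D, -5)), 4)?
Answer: Rational(1430, 261) ≈ 5.4789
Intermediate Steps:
Function('v')(D, E) = Rational(1, 2) (Function('v')(D, E) = Mul(Rational(-1, 8), -4) = Rational(1, 2))
Function('Z')(M, t) = Rational(-22, 3) (Function('Z')(M, t) = Mul(Rational(2, 3), -11) = Rational(-22, 3))
Function('m')(f) = Add(Rational(-7, 13), Mul(16, Pow(f, -1))) (Function('m')(f) = Add(Mul(16, Pow(f, -1)), Mul(-7, Pow(13, -1))) = Add(Mul(16, Pow(f, -1)), Mul(-7, Rational(1, 13))) = Add(Mul(16, Pow(f, -1)), Rational(-7, 13)) = Add(Rational(-7, 13), Mul(16, Pow(f, -1))))
Mul(Function('Z')(Function('v')(2, 6), 2), Pow(Function('m')(-20), -1)) = Mul(Rational(-22, 3), Pow(Add(Rational(-7, 13), Mul(16, Pow(-20, -1))), -1)) = Mul(Rational(-22, 3), Pow(Add(Rational(-7, 13), Mul(16, Rational(-1, 20))), -1)) = Mul(Rational(-22, 3), Pow(Add(Rational(-7, 13), Rational(-4, 5)), -1)) = Mul(Rational(-22, 3), Pow(Rational(-87, 65), -1)) = Mul(Rational(-22, 3), Rational(-65, 87)) = Rational(1430, 261)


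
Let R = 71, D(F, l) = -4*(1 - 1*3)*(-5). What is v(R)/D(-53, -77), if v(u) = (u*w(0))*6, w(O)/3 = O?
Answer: 0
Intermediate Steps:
D(F, l) = -40 (D(F, l) = -4*(1 - 3)*(-5) = -4*(-2)*(-5) = 8*(-5) = -40)
w(O) = 3*O
v(u) = 0 (v(u) = (u*(3*0))*6 = (u*0)*6 = 0*6 = 0)
v(R)/D(-53, -77) = 0/(-40) = 0*(-1/40) = 0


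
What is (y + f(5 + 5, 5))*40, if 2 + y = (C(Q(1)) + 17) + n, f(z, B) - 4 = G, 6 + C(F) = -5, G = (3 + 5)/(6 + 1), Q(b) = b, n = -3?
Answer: 1720/7 ≈ 245.71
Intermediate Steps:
G = 8/7 ≈ 1.1429
C(F) = -11 (C(F) = -6 - 5 = -11)
f(z, B) = 36/7 (f(z, B) = 4 + 8/7 = 36/7)
y = 1 (y = -2 + ((-11 + 17) - 3) = -2 + (6 - 3) = -2 + 3 = 1)
(y + f(5 + 5, 5))*40 = (1 + 36/7)*40 = (43/7)*40 = 1720/7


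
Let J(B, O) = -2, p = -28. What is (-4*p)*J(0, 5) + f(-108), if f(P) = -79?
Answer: -303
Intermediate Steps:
(-4*p)*J(0, 5) + f(-108) = -4*(-28)*(-2) - 79 = 112*(-2) - 79 = -224 - 79 = -303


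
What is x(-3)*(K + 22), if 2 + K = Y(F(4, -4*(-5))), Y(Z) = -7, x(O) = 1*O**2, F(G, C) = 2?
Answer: 117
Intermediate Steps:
x(O) = O**2
K = -9 (K = -2 - 7 = -9)
x(-3)*(K + 22) = (-3)**2*(-9 + 22) = 9*13 = 117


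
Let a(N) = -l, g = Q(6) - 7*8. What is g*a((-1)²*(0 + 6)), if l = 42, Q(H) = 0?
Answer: 2352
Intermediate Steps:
g = -56 (g = 0 - 7*8 = 0 - 56 = -56)
a(N) = -42 (a(N) = -1*42 = -42)
g*a((-1)²*(0 + 6)) = -56*(-42) = 2352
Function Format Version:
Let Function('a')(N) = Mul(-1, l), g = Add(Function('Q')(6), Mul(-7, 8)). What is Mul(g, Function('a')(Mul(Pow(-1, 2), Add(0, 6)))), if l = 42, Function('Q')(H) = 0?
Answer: 2352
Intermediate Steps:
g = -56 (g = Add(0, Mul(-7, 8)) = Add(0, -56) = -56)
Function('a')(N) = -42 (Function('a')(N) = Mul(-1, 42) = -42)
Mul(g, Function('a')(Mul(Pow(-1, 2), Add(0, 6)))) = Mul(-56, -42) = 2352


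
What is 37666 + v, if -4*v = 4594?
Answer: 73035/2 ≈ 36518.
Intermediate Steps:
v = -2297/2 (v = -¼*4594 = -2297/2 ≈ -1148.5)
37666 + v = 37666 - 2297/2 = 73035/2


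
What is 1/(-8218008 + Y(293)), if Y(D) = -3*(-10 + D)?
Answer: -1/8218857 ≈ -1.2167e-7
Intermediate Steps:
Y(D) = 30 - 3*D
1/(-8218008 + Y(293)) = 1/(-8218008 + (30 - 3*293)) = 1/(-8218008 + (30 - 879)) = 1/(-8218008 - 849) = 1/(-8218857) = -1/8218857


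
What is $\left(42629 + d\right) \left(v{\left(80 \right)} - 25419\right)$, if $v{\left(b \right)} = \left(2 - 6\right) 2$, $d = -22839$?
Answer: $-503200330$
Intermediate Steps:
$v{\left(b \right)} = -8$ ($v{\left(b \right)} = \left(-4\right) 2 = -8$)
$\left(42629 + d\right) \left(v{\left(80 \right)} - 25419\right) = \left(42629 - 22839\right) \left(-8 - 25419\right) = 19790 \left(-25427\right) = -503200330$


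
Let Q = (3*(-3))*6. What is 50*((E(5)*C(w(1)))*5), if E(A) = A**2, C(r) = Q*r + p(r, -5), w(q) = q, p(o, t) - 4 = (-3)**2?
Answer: -256250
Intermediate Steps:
p(o, t) = 13 (p(o, t) = 4 + (-3)**2 = 4 + 9 = 13)
Q = -54 (Q = -9*6 = -54)
C(r) = 13 - 54*r (C(r) = -54*r + 13 = 13 - 54*r)
50*((E(5)*C(w(1)))*5) = 50*((5**2*(13 - 54*1))*5) = 50*((25*(13 - 54))*5) = 50*((25*(-41))*5) = 50*(-1025*5) = 50*(-5125) = -256250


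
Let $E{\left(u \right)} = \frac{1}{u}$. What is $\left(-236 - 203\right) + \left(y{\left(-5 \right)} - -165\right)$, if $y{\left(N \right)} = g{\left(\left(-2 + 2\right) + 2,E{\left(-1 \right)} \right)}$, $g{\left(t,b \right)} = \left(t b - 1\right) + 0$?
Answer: $-277$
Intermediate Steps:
$g{\left(t,b \right)} = -1 + b t$ ($g{\left(t,b \right)} = \left(b t - 1\right) + 0 = \left(-1 + b t\right) + 0 = -1 + b t$)
$y{\left(N \right)} = -3$ ($y{\left(N \right)} = -1 + \frac{\left(-2 + 2\right) + 2}{-1} = -1 - \left(0 + 2\right) = -1 - 2 = -3$)
$\left(-236 - 203\right) + \left(y{\left(-5 \right)} - -165\right) = \left(-236 - 203\right) - -162 = -439 + \left(-3 + 165\right) = -439 + 162 = -277$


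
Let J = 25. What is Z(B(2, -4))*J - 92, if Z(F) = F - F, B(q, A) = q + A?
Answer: -92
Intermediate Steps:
B(q, A) = A + q
Z(F) = 0
Z(B(2, -4))*J - 92 = 0*25 - 92 = 0 - 92 = -92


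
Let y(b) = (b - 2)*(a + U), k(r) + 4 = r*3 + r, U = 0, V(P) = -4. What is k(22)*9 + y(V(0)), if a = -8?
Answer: 804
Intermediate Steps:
k(r) = -4 + 4*r (k(r) = -4 + (r*3 + r) = -4 + (3*r + r) = -4 + 4*r)
y(b) = 16 - 8*b (y(b) = (b - 2)*(-8 + 0) = (-2 + b)*(-8) = 16 - 8*b)
k(22)*9 + y(V(0)) = (-4 + 4*22)*9 + (16 - 8*(-4)) = (-4 + 88)*9 + (16 + 32) = 84*9 + 48 = 756 + 48 = 804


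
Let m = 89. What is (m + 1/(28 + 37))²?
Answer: 33477796/4225 ≈ 7923.7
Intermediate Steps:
(m + 1/(28 + 37))² = (89 + 1/(28 + 37))² = (89 + 1/65)² = (5786/65)² = 33477796/4225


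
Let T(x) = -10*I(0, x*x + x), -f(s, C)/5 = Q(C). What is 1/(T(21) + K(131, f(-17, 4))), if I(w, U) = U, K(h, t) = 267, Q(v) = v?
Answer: -1/4353 ≈ -0.00022973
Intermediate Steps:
f(s, C) = -5*C
T(x) = -10*x - 10*x² (T(x) = -10*(x*x + x) = -10*(x² + x) = -10*(x + x²) = -10*x - 10*x²)
1/(T(21) + K(131, f(-17, 4))) = 1/(-10*21*(1 + 21) + 267) = 1/(-10*21*22 + 267) = 1/(-4620 + 267) = 1/(-4353) = -1/4353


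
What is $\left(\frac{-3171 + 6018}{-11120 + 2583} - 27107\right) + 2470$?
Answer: $- \frac{210328916}{8537} \approx -24637.0$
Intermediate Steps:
$\left(\frac{-3171 + 6018}{-11120 + 2583} - 27107\right) + 2470 = \left(\frac{2847}{-8537} - 27107\right) + 2470 = \left(2847 \left(- \frac{1}{8537}\right) - 27107\right) + 2470 = \left(- \frac{2847}{8537} - 27107\right) + 2470 = - \frac{231415306}{8537} + 2470 = - \frac{210328916}{8537}$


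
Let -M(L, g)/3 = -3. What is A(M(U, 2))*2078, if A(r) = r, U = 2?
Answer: 18702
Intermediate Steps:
M(L, g) = 9 (M(L, g) = -3*(-3) = 9)
A(M(U, 2))*2078 = 9*2078 = 18702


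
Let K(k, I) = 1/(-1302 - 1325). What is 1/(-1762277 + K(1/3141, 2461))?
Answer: -2627/4629501680 ≈ -5.6745e-7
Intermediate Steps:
K(k, I) = -1/2627 (K(k, I) = 1/(-2627) = -1/2627)
1/(-1762277 + K(1/3141, 2461)) = 1/(-1762277 - 1/2627) = 1/(-4629501680/2627) = -2627/4629501680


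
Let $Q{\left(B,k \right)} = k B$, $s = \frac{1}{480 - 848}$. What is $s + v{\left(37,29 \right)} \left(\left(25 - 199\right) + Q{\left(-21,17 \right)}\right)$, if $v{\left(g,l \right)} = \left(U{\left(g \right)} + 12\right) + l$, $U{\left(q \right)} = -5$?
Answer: $- \frac{7034689}{368} \approx -19116.0$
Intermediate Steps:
$s = - \frac{1}{368}$ ($s = \frac{1}{-368} = - \frac{1}{368} \approx -0.0027174$)
$Q{\left(B,k \right)} = B k$
$v{\left(g,l \right)} = 7 + l$ ($v{\left(g,l \right)} = \left(-5 + 12\right) + l = 7 + l$)
$s + v{\left(37,29 \right)} \left(\left(25 - 199\right) + Q{\left(-21,17 \right)}\right) = - \frac{1}{368} + \left(7 + 29\right) \left(\left(25 - 199\right) - 357\right) = - \frac{1}{368} + 36 \left(-174 - 357\right) = - \frac{1}{368} + 36 \left(-531\right) = - \frac{1}{368} - 19116 = - \frac{7034689}{368}$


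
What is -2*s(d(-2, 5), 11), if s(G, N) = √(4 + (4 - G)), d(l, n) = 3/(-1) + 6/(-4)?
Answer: -5*√2 ≈ -7.0711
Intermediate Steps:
d(l, n) = -9/2 (d(l, n) = 3*(-1) + 6*(-¼) = -3 - 3/2 = -9/2)
s(G, N) = √(8 - G)
-2*s(d(-2, 5), 11) = -2*√(8 - 1*(-9/2)) = -2*√(8 + 9/2) = -5*√2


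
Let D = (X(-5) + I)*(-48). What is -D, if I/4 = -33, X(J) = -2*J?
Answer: -5856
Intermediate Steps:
I = -132 (I = 4*(-33) = -132)
D = 5856 (D = (-2*(-5) - 132)*(-48) = (10 - 132)*(-48) = -122*(-48) = 5856)
-D = -1*5856 = -5856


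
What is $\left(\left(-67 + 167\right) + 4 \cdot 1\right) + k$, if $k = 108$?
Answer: $212$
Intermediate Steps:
$\left(\left(-67 + 167\right) + 4 \cdot 1\right) + k = \left(\left(-67 + 167\right) + 4 \cdot 1\right) + 108 = \left(100 + 4\right) + 108 = 104 + 108 = 212$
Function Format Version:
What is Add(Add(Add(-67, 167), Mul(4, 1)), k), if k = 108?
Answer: 212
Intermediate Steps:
Add(Add(Add(-67, 167), Mul(4, 1)), k) = Add(Add(Add(-67, 167), Mul(4, 1)), 108) = Add(Add(100, 4), 108) = Add(104, 108) = 212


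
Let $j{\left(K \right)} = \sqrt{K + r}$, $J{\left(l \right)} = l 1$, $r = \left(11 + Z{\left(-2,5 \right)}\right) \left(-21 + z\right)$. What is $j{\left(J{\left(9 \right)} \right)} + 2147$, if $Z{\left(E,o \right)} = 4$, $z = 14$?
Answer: $2147 + 4 i \sqrt{6} \approx 2147.0 + 9.798 i$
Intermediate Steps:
$r = -105$ ($r = \left(11 + 4\right) \left(-21 + 14\right) = 15 \left(-7\right) = -105$)
$J{\left(l \right)} = l$
$j{\left(K \right)} = \sqrt{-105 + K}$ ($j{\left(K \right)} = \sqrt{K - 105} = \sqrt{-105 + K}$)
$j{\left(J{\left(9 \right)} \right)} + 2147 = \sqrt{-105 + 9} + 2147 = \sqrt{-96} + 2147 = 4 i \sqrt{6} + 2147 = 2147 + 4 i \sqrt{6}$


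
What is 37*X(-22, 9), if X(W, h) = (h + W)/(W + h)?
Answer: 37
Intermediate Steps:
X(W, h) = 1 (X(W, h) = (W + h)/(W + h) = 1)
37*X(-22, 9) = 37*1 = 37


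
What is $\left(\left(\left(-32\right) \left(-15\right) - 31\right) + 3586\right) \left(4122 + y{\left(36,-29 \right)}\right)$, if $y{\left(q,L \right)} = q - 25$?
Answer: $16676655$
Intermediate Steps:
$y{\left(q,L \right)} = -25 + q$ ($y{\left(q,L \right)} = q - 25 = -25 + q$)
$\left(\left(\left(-32\right) \left(-15\right) - 31\right) + 3586\right) \left(4122 + y{\left(36,-29 \right)}\right) = \left(\left(\left(-32\right) \left(-15\right) - 31\right) + 3586\right) \left(4122 + \left(-25 + 36\right)\right) = \left(\left(480 - 31\right) + 3586\right) \left(4122 + 11\right) = \left(449 + 3586\right) 4133 = 4035 \cdot 4133 = 16676655$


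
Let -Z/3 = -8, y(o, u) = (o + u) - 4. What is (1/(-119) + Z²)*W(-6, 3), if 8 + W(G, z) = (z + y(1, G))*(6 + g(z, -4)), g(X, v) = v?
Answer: -1370860/119 ≈ -11520.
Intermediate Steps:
y(o, u) = -4 + o + u
Z = 24 (Z = -3*(-8) = 24)
W(G, z) = -14 + 2*G + 2*z (W(G, z) = -8 + (z + (-4 + 1 + G))*(6 - 4) = -8 + (z + (-3 + G))*2 = -8 + (-3 + G + z)*2 = -8 + (-6 + 2*G + 2*z) = -14 + 2*G + 2*z)
(1/(-119) + Z²)*W(-6, 3) = (1/(-119) + 24²)*(-14 + 2*(-6) + 2*3) = (-1/119 + 576)*(-14 - 12 + 6) = (68543/119)*(-20) = -1370860/119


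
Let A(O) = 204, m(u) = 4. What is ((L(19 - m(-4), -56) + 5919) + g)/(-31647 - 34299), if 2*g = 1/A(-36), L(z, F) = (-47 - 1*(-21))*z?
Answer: -2255833/26905968 ≈ -0.083841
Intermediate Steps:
L(z, F) = -26*z (L(z, F) = (-47 + 21)*z = -26*z)
g = 1/408 (g = (½)/204 = (½)*(1/204) = 1/408 ≈ 0.0024510)
((L(19 - m(-4), -56) + 5919) + g)/(-31647 - 34299) = ((-26*(19 - 1*4) + 5919) + 1/408)/(-31647 - 34299) = ((-26*(19 - 4) + 5919) + 1/408)/(-65946) = ((-26*15 + 5919) + 1/408)*(-1/65946) = ((-390 + 5919) + 1/408)*(-1/65946) = (5529 + 1/408)*(-1/65946) = (2255833/408)*(-1/65946) = -2255833/26905968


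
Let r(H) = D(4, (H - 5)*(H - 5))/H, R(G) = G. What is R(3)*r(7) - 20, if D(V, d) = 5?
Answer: -125/7 ≈ -17.857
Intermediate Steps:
r(H) = 5/H
R(3)*r(7) - 20 = 3*(5/7) - 20 = 15/7 - 20 = -125/7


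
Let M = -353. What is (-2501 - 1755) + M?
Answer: -4609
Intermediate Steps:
(-2501 - 1755) + M = (-2501 - 1755) - 353 = -4256 - 353 = -4609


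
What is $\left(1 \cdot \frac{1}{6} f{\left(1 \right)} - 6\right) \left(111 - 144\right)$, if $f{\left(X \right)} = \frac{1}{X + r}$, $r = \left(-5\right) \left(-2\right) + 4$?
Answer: $\frac{5929}{30} \approx 197.63$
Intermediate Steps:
$r = 14$ ($r = 10 + 4 = 14$)
$f{\left(X \right)} = \frac{1}{14 + X}$ ($f{\left(X \right)} = \frac{1}{X + 14} = \frac{1}{14 + X}$)
$\left(1 \cdot \frac{1}{6} f{\left(1 \right)} - 6\right) \left(111 - 144\right) = \left(\frac{1 \cdot \frac{1}{6}}{14 + 1} - 6\right) \left(111 - 144\right) = \left(\frac{1 \cdot \frac{1}{6}}{15} - 6\right) \left(-33\right) = \left(\frac{1}{6} \cdot \frac{1}{15} - 6\right) \left(-33\right) = \left(\frac{1}{90} - 6\right) \left(-33\right) = \left(- \frac{539}{90}\right) \left(-33\right) = \frac{5929}{30}$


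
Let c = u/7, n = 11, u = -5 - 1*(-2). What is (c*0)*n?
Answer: 0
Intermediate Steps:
u = -3 (u = -5 + 2 = -3)
c = -3/7 ≈ -0.42857
(c*0)*n = -3/7*0*11 = 0*11 = 0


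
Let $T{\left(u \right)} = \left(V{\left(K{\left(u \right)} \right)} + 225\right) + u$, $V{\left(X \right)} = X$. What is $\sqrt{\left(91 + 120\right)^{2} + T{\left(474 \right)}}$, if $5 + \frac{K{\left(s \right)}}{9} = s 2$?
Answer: $\sqrt{53707} \approx 231.75$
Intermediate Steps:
$K{\left(s \right)} = -45 + 18 s$ ($K{\left(s \right)} = -45 + 9 s 2 = -45 + 9 \cdot 2 s = -45 + 18 s$)
$T{\left(u \right)} = 180 + 19 u$ ($T{\left(u \right)} = \left(\left(-45 + 18 u\right) + 225\right) + u = \left(180 + 18 u\right) + u = 180 + 19 u$)
$\sqrt{\left(91 + 120\right)^{2} + T{\left(474 \right)}} = \sqrt{\left(91 + 120\right)^{2} + \left(180 + 19 \cdot 474\right)} = \sqrt{211^{2} + \left(180 + 9006\right)} = \sqrt{44521 + 9186} = \sqrt{53707}$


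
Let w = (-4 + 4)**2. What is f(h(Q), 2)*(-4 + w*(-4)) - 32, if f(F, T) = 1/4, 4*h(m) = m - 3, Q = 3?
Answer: -33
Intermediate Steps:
h(m) = -3/4 + m/4 (h(m) = (m - 3)/4 = (-3 + m)/4 = -3/4 + m/4)
w = 0 (w = 0**2 = 0)
f(F, T) = 1/4
f(h(Q), 2)*(-4 + w*(-4)) - 32 = (-4 + 0*(-4))/4 - 32 = (-4 + 0)/4 - 32 = (1/4)*(-4) - 32 = -1 - 32 = -33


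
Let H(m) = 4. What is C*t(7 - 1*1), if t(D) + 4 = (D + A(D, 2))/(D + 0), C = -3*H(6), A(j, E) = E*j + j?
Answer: 0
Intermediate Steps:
A(j, E) = j + E*j
C = -12 (C = -3*4 = -12)
t(D) = 0 (t(D) = -4 + (D + D*(1 + 2))/(D + 0) = -4 + (D + D*3)/D = -4 + (D + 3*D)/D = -4 + (4*D)/D = -4 + 4 = 0)
C*t(7 - 1*1) = -12*0 = 0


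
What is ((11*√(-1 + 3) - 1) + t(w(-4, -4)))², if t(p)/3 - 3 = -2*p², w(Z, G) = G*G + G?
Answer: 732978 - 18832*√2 ≈ 7.0635e+5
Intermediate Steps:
w(Z, G) = G + G² (w(Z, G) = G² + G = G + G²)
t(p) = 9 - 6*p² (t(p) = 9 + 3*(-2*p²) = 9 - 6*p²)
((11*√(-1 + 3) - 1) + t(w(-4, -4)))² = ((11*√(-1 + 3) - 1) + (9 - 6*16*(1 - 4)²))² = ((11*√2 - 1) + (9 - 6*(-4*(-3))²))² = ((-1 + 11*√2) + (9 - 6*12²))² = ((-1 + 11*√2) + (9 - 6*144))² = ((-1 + 11*√2) + (9 - 864))² = ((-1 + 11*√2) - 855)² = (-856 + 11*√2)²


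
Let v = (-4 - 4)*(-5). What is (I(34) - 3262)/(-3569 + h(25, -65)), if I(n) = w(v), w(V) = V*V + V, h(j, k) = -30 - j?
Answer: 811/1812 ≈ 0.44757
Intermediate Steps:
v = 40 (v = -8*(-5) = 40)
w(V) = V + V**2 (w(V) = V**2 + V = V + V**2)
I(n) = 1640 (I(n) = 40*(1 + 40) = 40*41 = 1640)
(I(34) - 3262)/(-3569 + h(25, -65)) = (1640 - 3262)/(-3569 + (-30 - 1*25)) = -1622/(-3569 + (-30 - 25)) = -1622/(-3569 - 55) = -1622/(-3624) = -1622*(-1/3624) = 811/1812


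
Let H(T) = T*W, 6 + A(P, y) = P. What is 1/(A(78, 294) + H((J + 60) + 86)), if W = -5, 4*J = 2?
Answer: -2/1321 ≈ -0.0015140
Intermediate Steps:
J = ½ (J = (¼)*2 = ½ ≈ 0.50000)
A(P, y) = -6 + P
H(T) = -5*T (H(T) = T*(-5) = -5*T)
1/(A(78, 294) + H((J + 60) + 86)) = 1/((-6 + 78) - 5*((½ + 60) + 86)) = 1/(72 - 5*(121/2 + 86)) = 1/(72 - 5*293/2) = 1/(72 - 1465/2) = 1/(-1321/2) = -2/1321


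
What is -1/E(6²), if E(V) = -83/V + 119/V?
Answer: -1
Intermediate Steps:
E(V) = 36/V
-1/E(6²) = -1/(36/(6²)) = -1/(36/36) = -1/(36*(1/36)) = -1/1 = -1*1 = -1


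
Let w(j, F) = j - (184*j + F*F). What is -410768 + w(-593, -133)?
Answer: -319938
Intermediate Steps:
w(j, F) = -F² - 183*j (w(j, F) = j - (184*j + F²) = j - (F² + 184*j) = j + (-F² - 184*j) = -F² - 183*j)
-410768 + w(-593, -133) = -410768 + (-1*(-133)² - 183*(-593)) = -410768 + (-1*17689 + 108519) = -410768 + (-17689 + 108519) = -410768 + 90830 = -319938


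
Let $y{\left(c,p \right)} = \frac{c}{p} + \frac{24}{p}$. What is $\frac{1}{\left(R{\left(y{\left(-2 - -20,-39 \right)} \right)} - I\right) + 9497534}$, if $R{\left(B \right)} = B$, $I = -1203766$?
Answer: $\frac{13}{139116886} \approx 9.3447 \cdot 10^{-8}$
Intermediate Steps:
$y{\left(c,p \right)} = \frac{24}{p} + \frac{c}{p}$
$\frac{1}{\left(R{\left(y{\left(-2 - -20,-39 \right)} \right)} - I\right) + 9497534} = \frac{1}{\left(\frac{24 - -18}{-39} - -1203766\right) + 9497534} = \frac{1}{\left(- \frac{24 + \left(-2 + 20\right)}{39} + 1203766\right) + 9497534} = \frac{1}{\left(- \frac{24 + 18}{39} + 1203766\right) + 9497534} = \frac{1}{\left(\left(- \frac{1}{39}\right) 42 + 1203766\right) + 9497534} = \frac{1}{\left(- \frac{14}{13} + 1203766\right) + 9497534} = \frac{1}{\frac{15648944}{13} + 9497534} = \frac{1}{\frac{139116886}{13}} = \frac{13}{139116886}$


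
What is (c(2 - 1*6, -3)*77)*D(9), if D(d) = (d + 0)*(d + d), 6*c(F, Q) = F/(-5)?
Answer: 8316/5 ≈ 1663.2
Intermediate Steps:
c(F, Q) = -F/30 (c(F, Q) = (F/(-5))/6 = (F*(-1/5))/6 = (-F/5)/6 = -F/30)
D(d) = 2*d**2 (D(d) = d*(2*d) = 2*d**2)
(c(2 - 1*6, -3)*77)*D(9) = (-(2 - 1*6)/30*77)*(2*9**2) = (-(2 - 6)/30*77)*(2*81) = (-1/30*(-4)*77)*162 = ((2/15)*77)*162 = (154/15)*162 = 8316/5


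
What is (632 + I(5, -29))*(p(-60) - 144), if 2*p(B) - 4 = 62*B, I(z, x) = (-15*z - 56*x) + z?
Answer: -4376372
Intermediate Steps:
I(z, x) = -56*x - 14*z (I(z, x) = (-56*x - 15*z) + z = -56*x - 14*z)
p(B) = 2 + 31*B (p(B) = 2 + (62*B)/2 = 2 + 31*B)
(632 + I(5, -29))*(p(-60) - 144) = (632 + (-56*(-29) - 14*5))*((2 + 31*(-60)) - 144) = (632 + (1624 - 70))*((2 - 1860) - 144) = (632 + 1554)*(-1858 - 144) = 2186*(-2002) = -4376372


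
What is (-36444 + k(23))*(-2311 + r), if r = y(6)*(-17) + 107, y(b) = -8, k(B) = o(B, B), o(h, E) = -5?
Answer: 75376532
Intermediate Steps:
k(B) = -5
r = 243 (r = -8*(-17) + 107 = 136 + 107 = 243)
(-36444 + k(23))*(-2311 + r) = (-36444 - 5)*(-2311 + 243) = -36449*(-2068) = 75376532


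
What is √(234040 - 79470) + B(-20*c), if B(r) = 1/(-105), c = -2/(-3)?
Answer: -1/105 + √154570 ≈ 393.14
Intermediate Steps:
c = ⅔ (c = -2*(-⅓) = ⅔ ≈ 0.66667)
B(r) = -1/105
√(234040 - 79470) + B(-20*c) = √(234040 - 79470) - 1/105 = √154570 - 1/105 = -1/105 + √154570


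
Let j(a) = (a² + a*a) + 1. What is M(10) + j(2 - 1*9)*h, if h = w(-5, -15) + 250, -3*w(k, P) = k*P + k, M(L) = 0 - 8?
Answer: 22432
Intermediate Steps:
M(L) = -8
w(k, P) = -k/3 - P*k/3 (w(k, P) = -(k*P + k)/3 = -(P*k + k)/3 = -(k + P*k)/3 = -k/3 - P*k/3)
j(a) = 1 + 2*a² (j(a) = (a² + a²) + 1 = 2*a² + 1 = 1 + 2*a²)
h = 680/3 (h = -⅓*(-5)*(1 - 15) + 250 = -⅓*(-5)*(-14) + 250 = -70/3 + 250 = 680/3 ≈ 226.67)
M(10) + j(2 - 1*9)*h = -8 + (1 + 2*(2 - 1*9)²)*(680/3) = -8 + (1 + 2*(2 - 9)²)*(680/3) = -8 + (1 + 2*(-7)²)*(680/3) = -8 + (1 + 2*49)*(680/3) = -8 + (1 + 98)*(680/3) = -8 + 99*(680/3) = -8 + 22440 = 22432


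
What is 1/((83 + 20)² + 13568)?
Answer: 1/24177 ≈ 4.1362e-5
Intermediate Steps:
1/((83 + 20)² + 13568) = 1/(103² + 13568) = 1/(10609 + 13568) = 1/24177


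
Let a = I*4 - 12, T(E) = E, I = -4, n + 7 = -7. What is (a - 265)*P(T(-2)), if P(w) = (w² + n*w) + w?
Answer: -8790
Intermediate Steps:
n = -14 (n = -7 - 7 = -14)
P(w) = w² - 13*w (P(w) = (w² - 14*w) + w = w² - 13*w)
a = -28 (a = -4*4 - 12 = -16 - 12 = -28)
(a - 265)*P(T(-2)) = (-28 - 265)*(-2*(-13 - 2)) = -(-586)*(-15) = -293*30 = -8790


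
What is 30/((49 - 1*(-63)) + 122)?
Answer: 5/39 ≈ 0.12821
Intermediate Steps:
30/((49 - 1*(-63)) + 122) = 30/((49 + 63) + 122) = 30/(112 + 122) = 30/234 = (1/234)*30 = 5/39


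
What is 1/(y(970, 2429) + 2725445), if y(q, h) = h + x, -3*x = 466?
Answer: 3/8183156 ≈ 3.6661e-7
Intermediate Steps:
x = -466/3 (x = -⅓*466 = -466/3 ≈ -155.33)
y(q, h) = -466/3 + h (y(q, h) = h - 466/3 = -466/3 + h)
1/(y(970, 2429) + 2725445) = 1/((-466/3 + 2429) + 2725445) = 1/(6821/3 + 2725445) = 1/(8183156/3) = 3/8183156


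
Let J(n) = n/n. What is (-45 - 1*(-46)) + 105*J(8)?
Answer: 106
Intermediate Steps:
J(n) = 1
(-45 - 1*(-46)) + 105*J(8) = (-45 - 1*(-46)) + 105*1 = (-45 + 46) + 105 = 1 + 105 = 106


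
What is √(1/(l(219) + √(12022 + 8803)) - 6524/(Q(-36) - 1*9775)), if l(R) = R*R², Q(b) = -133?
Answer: √(42433843950562 + 141399545*√17)/(2477*√(10503459 + 35*√17)) ≈ 0.81145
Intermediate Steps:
l(R) = R³
√(1/(l(219) + √(12022 + 8803)) - 6524/(Q(-36) - 1*9775)) = √(1/(219³ + √(12022 + 8803)) - 6524/(-133 - 1*9775)) = √(1/(10503459 + √20825) - 6524/(-133 - 9775)) = √(1/(10503459 + 35*√17) - 6524/(-9908)) = √(1/(10503459 + 35*√17) - 6524*(-1/9908)) = √(1/(10503459 + 35*√17) + 1631/2477) = √(1631/2477 + 1/(10503459 + 35*√17))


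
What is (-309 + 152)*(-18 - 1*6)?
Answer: 3768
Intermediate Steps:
(-309 + 152)*(-18 - 1*6) = -157*(-18 - 6) = -157*(-24) = 3768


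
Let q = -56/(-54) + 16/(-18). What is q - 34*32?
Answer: -29372/27 ≈ -1087.9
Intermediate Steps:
q = 4/27 (q = -56*(-1/54) + 16*(-1/18) = 28/27 - 8/9 = 4/27 ≈ 0.14815)
q - 34*32 = 4/27 - 34*32 = 4/27 - 1088 = -29372/27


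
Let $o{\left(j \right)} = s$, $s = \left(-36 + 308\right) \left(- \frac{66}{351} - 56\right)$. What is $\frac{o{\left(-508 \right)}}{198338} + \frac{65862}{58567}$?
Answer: $\frac{711819189038}{679539606291} \approx 1.0475$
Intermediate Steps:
$s = - \frac{1788128}{117}$ ($s = 272 \left(\left(-66\right) \frac{1}{351} - 56\right) = 272 \left(- \frac{22}{117} - 56\right) = 272 \left(- \frac{6574}{117}\right) = - \frac{1788128}{117} \approx -15283.0$)
$o{\left(j \right)} = - \frac{1788128}{117}$
$\frac{o{\left(-508 \right)}}{198338} + \frac{65862}{58567} = - \frac{1788128}{117 \cdot 198338} + \frac{65862}{58567} = \left(- \frac{1788128}{117}\right) \frac{1}{198338} + 65862 \cdot \frac{1}{58567} = - \frac{894064}{11602773} + \frac{65862}{58567} = \frac{711819189038}{679539606291}$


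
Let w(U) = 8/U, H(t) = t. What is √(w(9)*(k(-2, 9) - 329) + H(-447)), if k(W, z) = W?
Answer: I*√6671/3 ≈ 27.225*I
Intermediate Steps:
√(w(9)*(k(-2, 9) - 329) + H(-447)) = √((8/9)*(-2 - 329) - 447) = √((8*(⅑))*(-331) - 447) = √((8/9)*(-331) - 447) = √(-2648/9 - 447) = √(-6671/9) = I*√6671/3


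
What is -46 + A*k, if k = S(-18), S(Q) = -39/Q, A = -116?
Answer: -892/3 ≈ -297.33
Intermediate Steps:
k = 13/6 (k = -39/(-18) = -39*(-1/18) = 13/6 ≈ 2.1667)
-46 + A*k = -46 - 116*13/6 = -46 - 754/3 = -892/3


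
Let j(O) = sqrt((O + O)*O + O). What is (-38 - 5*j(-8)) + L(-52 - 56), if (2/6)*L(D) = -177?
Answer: -569 - 10*sqrt(30) ≈ -623.77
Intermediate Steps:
L(D) = -531 (L(D) = 3*(-177) = -531)
j(O) = sqrt(O + 2*O**2) (j(O) = sqrt((2*O)*O + O) = sqrt(2*O**2 + O) = sqrt(O + 2*O**2))
(-38 - 5*j(-8)) + L(-52 - 56) = (-38 - 5*2*sqrt(30)) - 531 = (-38 - 10*sqrt(30)) - 531 = -569 - 10*sqrt(30)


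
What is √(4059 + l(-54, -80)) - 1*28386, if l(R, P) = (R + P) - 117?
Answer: -28386 + 4*√238 ≈ -28324.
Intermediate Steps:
l(R, P) = -117 + P + R (l(R, P) = (P + R) - 117 = -117 + P + R)
√(4059 + l(-54, -80)) - 1*28386 = √(4059 + (-117 - 80 - 54)) - 1*28386 = √(4059 - 251) - 28386 = √3808 - 28386 = 4*√238 - 28386 = -28386 + 4*√238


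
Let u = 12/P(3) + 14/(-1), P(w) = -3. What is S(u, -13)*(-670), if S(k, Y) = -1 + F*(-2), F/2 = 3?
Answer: 8710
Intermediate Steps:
F = 6 (F = 2*3 = 6)
u = -18 (u = 12/(-3) + 14/(-1) = 12*(-⅓) + 14*(-1) = -4 - 14 = -18)
S(k, Y) = -13 (S(k, Y) = -1 + 6*(-2) = -1 - 12 = -13)
S(u, -13)*(-670) = -13*(-670) = 8710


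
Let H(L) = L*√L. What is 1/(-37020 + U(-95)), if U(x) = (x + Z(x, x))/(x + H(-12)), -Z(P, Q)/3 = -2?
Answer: (-24*√3 + 95*I)/(-3516811*I + 888480*√3) ≈ -2.7013e-5 + 2.5106e-10*I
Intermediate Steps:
H(L) = L^(3/2)
Z(P, Q) = 6 (Z(P, Q) = -3*(-2) = 6)
U(x) = (6 + x)/(x - 24*I*√3) (U(x) = (x + 6)/(x + (-12)^(3/2)) = (6 + x)/(x - 24*I*√3))
1/(-37020 + U(-95)) = 1/(-37020 + (6 - 95)/(-95 - 24*I*√3)) = 1/(-37020 - 89/(-95 - 24*I*√3))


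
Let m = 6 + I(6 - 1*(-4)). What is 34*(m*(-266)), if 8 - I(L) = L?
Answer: -36176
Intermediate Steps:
I(L) = 8 - L
m = 4 (m = 6 + (8 - (6 - 1*(-4))) = 6 + (8 - (6 + 4)) = 6 + (8 - 1*10) = 6 + (8 - 10) = 6 - 2 = 4)
34*(m*(-266)) = 34*(4*(-266)) = 34*(-1064) = -36176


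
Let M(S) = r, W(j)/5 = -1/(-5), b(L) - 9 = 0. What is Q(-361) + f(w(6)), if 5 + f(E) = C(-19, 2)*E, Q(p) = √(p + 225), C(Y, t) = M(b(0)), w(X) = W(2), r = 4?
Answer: -1 + 2*I*√34 ≈ -1.0 + 11.662*I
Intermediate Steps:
b(L) = 9 (b(L) = 9 + 0 = 9)
W(j) = 1 (W(j) = 5*(-1/(-5)) = 5*(-1*(-⅕)) = 5*(⅕) = 1)
M(S) = 4
w(X) = 1
C(Y, t) = 4
Q(p) = √(225 + p)
f(E) = -5 + 4*E
Q(-361) + f(w(6)) = √(225 - 361) + (-5 + 4*1) = √(-136) + (-5 + 4) = 2*I*√34 - 1 = -1 + 2*I*√34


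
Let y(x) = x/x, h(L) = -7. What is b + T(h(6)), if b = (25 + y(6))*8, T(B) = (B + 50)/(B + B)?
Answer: 2869/14 ≈ 204.93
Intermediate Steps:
y(x) = 1
T(B) = (50 + B)/(2*B) (T(B) = (50 + B)/((2*B)) = (50 + B)*(1/(2*B)) = (50 + B)/(2*B))
b = 208 (b = (25 + 1)*8 = 26*8 = 208)
b + T(h(6)) = 208 + (½)*(50 - 7)/(-7) = 208 + (½)*(-⅐)*43 = 208 - 43/14 = 2869/14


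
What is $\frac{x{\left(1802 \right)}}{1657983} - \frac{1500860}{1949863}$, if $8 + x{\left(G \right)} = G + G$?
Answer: $- \frac{2481388658032}{3232839706329} \approx -0.76756$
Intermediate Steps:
$x{\left(G \right)} = -8 + 2 G$ ($x{\left(G \right)} = -8 + \left(G + G\right) = -8 + 2 G$)
$\frac{x{\left(1802 \right)}}{1657983} - \frac{1500860}{1949863} = \frac{-8 + 2 \cdot 1802}{1657983} - \frac{1500860}{1949863} = \left(-8 + 3604\right) \frac{1}{1657983} - \frac{1500860}{1949863} = 3596 \cdot \frac{1}{1657983} - \frac{1500860}{1949863} = \frac{3596}{1657983} - \frac{1500860}{1949863} = - \frac{2481388658032}{3232839706329}$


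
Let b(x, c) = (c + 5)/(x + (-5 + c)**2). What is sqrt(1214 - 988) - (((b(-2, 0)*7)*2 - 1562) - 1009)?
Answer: 59063/23 + sqrt(226) ≈ 2583.0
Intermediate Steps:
b(x, c) = (5 + c)/(x + (-5 + c)**2)
sqrt(1214 - 988) - (((b(-2, 0)*7)*2 - 1562) - 1009) = sqrt(1214 - 988) - (((((5 + 0)/(-2 + (-5 + 0)**2))*7)*2 - 1562) - 1009) = sqrt(226) - ((((5/(-2 + (-5)**2))*7)*2 - 1562) - 1009) = sqrt(226) - ((((5/(-2 + 25))*7)*2 - 1562) - 1009) = sqrt(226) - ((((5/23)*7)*2 - 1562) - 1009) = sqrt(226) - (((35/23)*2 - 1562) - 1009) = sqrt(226) - ((70/23 - 1562) - 1009) = sqrt(226) - (-35856/23 - 1009) = sqrt(226) - 1*(-59063/23) = sqrt(226) + 59063/23 = 59063/23 + sqrt(226)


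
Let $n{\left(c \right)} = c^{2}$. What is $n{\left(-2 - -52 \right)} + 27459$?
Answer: $29959$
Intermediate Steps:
$n{\left(-2 - -52 \right)} + 27459 = \left(-2 - -52\right)^{2} + 27459 = \left(-2 + 52\right)^{2} + 27459 = 50^{2} + 27459 = 2500 + 27459 = 29959$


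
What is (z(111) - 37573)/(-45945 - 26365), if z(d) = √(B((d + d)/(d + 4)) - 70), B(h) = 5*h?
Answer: 37573/72310 - I*√7981/831565 ≈ 0.51961 - 0.00010743*I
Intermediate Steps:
z(d) = √(-70 + 10*d/(4 + d)) (z(d) = √(5*((d + d)/(d + 4)) - 70) = √(5*((2*d)/(4 + d)) - 70) = √(5*(2*d/(4 + d)) - 70) = √(10*d/(4 + d) - 70) = √(-70 + 10*d/(4 + d)))
(z(111) - 37573)/(-45945 - 26365) = (2*√5*√((-14 - 3*111)/(4 + 111)) - 37573)/(-45945 - 26365) = (2*√5*√((-14 - 333)/115) - 37573)/(-72310) = (2*√5*√((1/115)*(-347)) - 37573)*(-1/72310) = (2*√5*√(-347/115) - 37573)*(-1/72310) = (2*√5*(I*√39905/115) - 37573)*(-1/72310) = (2*I*√7981/23 - 37573)*(-1/72310) = (-37573 + 2*I*√7981/23)*(-1/72310) = 37573/72310 - I*√7981/831565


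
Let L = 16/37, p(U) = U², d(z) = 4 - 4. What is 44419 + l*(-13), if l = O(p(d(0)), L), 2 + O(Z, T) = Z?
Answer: 44445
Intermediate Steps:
d(z) = 0
L = 16/37 (L = 16*(1/37) = 16/37 ≈ 0.43243)
O(Z, T) = -2 + Z
l = -2 (l = -2 + 0² = -2 + 0 = -2)
44419 + l*(-13) = 44419 - 2*(-13) = 44419 + 26 = 44445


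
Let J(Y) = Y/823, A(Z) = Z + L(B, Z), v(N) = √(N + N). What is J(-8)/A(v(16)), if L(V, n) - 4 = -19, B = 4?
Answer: 120/158839 + 32*√2/158839 ≈ 0.0010404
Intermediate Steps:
L(V, n) = -15 (L(V, n) = 4 - 19 = -15)
v(N) = √2*√N (v(N) = √(2*N) = √2*√N)
A(Z) = -15 + Z (A(Z) = Z - 15 = -15 + Z)
J(Y) = Y/823 (J(Y) = Y*(1/823) = Y/823)
J(-8)/A(v(16)) = ((1/823)*(-8))/(-15 + √2*√16) = -8/(823*(-15 + √2*4)) = -8/(823*(-15 + 4*√2))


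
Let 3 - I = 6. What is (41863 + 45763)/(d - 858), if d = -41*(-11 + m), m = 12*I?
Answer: 87626/1069 ≈ 81.970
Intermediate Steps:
I = -3 (I = 3 - 1*6 = 3 - 6 = -3)
m = -36 (m = 12*(-3) = -36)
d = 1927 (d = -41*(-11 - 36) = -41*(-47) = 1927)
(41863 + 45763)/(d - 858) = (41863 + 45763)/(1927 - 858) = 87626/1069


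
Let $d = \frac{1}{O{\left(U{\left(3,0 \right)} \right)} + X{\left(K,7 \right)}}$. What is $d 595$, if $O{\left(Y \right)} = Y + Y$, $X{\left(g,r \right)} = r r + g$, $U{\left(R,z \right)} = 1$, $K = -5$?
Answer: $\frac{595}{46} \approx 12.935$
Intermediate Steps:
$X{\left(g,r \right)} = g + r^{2}$ ($X{\left(g,r \right)} = r^{2} + g = g + r^{2}$)
$O{\left(Y \right)} = 2 Y$
$d = \frac{1}{46}$ ($d = \frac{1}{2 \cdot 1 - \left(5 - 7^{2}\right)} = \frac{1}{2 + \left(-5 + 49\right)} = \frac{1}{2 + 44} = \frac{1}{46} \approx 0.021739$)
$d 595 = \frac{1}{46} \cdot 595 = \frac{595}{46}$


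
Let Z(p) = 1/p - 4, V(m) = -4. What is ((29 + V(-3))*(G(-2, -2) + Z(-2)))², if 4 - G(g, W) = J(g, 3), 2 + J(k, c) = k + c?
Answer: 625/4 ≈ 156.25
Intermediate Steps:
J(k, c) = -2 + c + k (J(k, c) = -2 + (k + c) = -2 + (c + k) = -2 + c + k)
G(g, W) = 3 - g (G(g, W) = 4 - (-2 + 3 + g) = 4 - (1 + g) = 4 + (-1 - g) = 3 - g)
Z(p) = -4 + 1/p
((29 + V(-3))*(G(-2, -2) + Z(-2)))² = ((29 - 4)*((3 - 1*(-2)) + (-4 + 1/(-2))))² = (25*((3 + 2) + (-4 - ½)))² = (25*(5 - 9/2))² = (25*(½))² = (25/2)² = 625/4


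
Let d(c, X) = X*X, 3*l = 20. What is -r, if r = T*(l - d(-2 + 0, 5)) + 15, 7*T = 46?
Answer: 2215/21 ≈ 105.48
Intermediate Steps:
T = 46/7 (T = (1/7)*46 = 46/7 ≈ 6.5714)
l = 20/3 (l = (1/3)*20 = 20/3 ≈ 6.6667)
d(c, X) = X**2
r = -2215/21 (r = 46*(20/3 - 1*5**2)/7 + 15 = 46*(20/3 - 1*25)/7 + 15 = 46*(20/3 - 25)/7 + 15 = (46/7)*(-55/3) + 15 = -2530/21 + 15 = -2215/21 ≈ -105.48)
-r = -1*(-2215/21) = 2215/21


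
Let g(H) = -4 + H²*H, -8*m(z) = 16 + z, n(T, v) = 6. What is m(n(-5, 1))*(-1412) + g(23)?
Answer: 16046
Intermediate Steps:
m(z) = -2 - z/8 (m(z) = -(16 + z)/8 = -2 - z/8)
g(H) = -4 + H³
m(n(-5, 1))*(-1412) + g(23) = (-2 - ⅛*6)*(-1412) + (-4 + 23³) = (-2 - ¾)*(-1412) + (-4 + 12167) = -11/4*(-1412) + 12163 = 3883 + 12163 = 16046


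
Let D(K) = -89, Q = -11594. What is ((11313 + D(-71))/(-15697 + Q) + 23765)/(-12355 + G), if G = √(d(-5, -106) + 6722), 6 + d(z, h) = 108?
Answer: -8012951275805/4165676434491 - 1297118782*√1706/4165676434491 ≈ -1.9364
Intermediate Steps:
d(z, h) = 102 (d(z, h) = -6 + 108 = 102)
G = 2*√1706 (G = √(102 + 6722) = √6824 = 2*√1706 ≈ 82.608)
((11313 + D(-71))/(-15697 + Q) + 23765)/(-12355 + G) = ((11313 - 89)/(-15697 - 11594) + 23765)/(-12355 + 2*√1706) = (11224/(-27291) + 23765)/(-12355 + 2*√1706) = (11224*(-1/27291) + 23765)/(-12355 + 2*√1706) = (-11224/27291 + 23765)/(-12355 + 2*√1706) = 648559391/(27291*(-12355 + 2*√1706))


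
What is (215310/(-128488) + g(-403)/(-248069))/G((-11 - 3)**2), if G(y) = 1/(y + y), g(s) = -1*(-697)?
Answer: -2621563333774/3984236209 ≈ -657.98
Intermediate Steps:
g(s) = 697
G(y) = 1/(2*y)
(215310/(-128488) + g(-403)/(-248069))/G((-11 - 3)**2) = (215310/(-128488) + 697/(-248069))/((1/(2*((-11 - 3)**2)))) = (215310*(-1/128488) + 697*(-1/248069))/((1/(2*((-14)**2)))) = (-107655/64244 - 697/248069)/(((1/2)/196)) = -26750646263/(15936944836*((1/2)*(1/196))) = -26750646263/(15936944836*1/392) = -26750646263/15936944836*392 = -2621563333774/3984236209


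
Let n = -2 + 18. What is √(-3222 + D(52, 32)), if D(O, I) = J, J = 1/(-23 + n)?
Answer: I*√157885/7 ≈ 56.764*I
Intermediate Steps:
n = 16
J = -⅐ (J = 1/(-23 + 16) = 1/(-7) = -⅐ ≈ -0.14286)
D(O, I) = -⅐
√(-3222 + D(52, 32)) = √(-3222 - ⅐) = √(-22555/7) = I*√157885/7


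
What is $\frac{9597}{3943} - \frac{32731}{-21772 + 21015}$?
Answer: $\frac{136323262}{2984851} \approx 45.672$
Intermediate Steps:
$\frac{9597}{3943} - \frac{32731}{-21772 + 21015} = 9597 \cdot \frac{1}{3943} - \frac{32731}{-757} = \frac{9597}{3943} - - \frac{32731}{757} = \frac{9597}{3943} + \frac{32731}{757} = \frac{136323262}{2984851}$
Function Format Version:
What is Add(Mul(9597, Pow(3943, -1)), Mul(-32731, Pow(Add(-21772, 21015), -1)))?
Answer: Rational(136323262, 2984851) ≈ 45.672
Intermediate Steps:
Add(Mul(9597, Pow(3943, -1)), Mul(-32731, Pow(Add(-21772, 21015), -1))) = Add(Mul(9597, Rational(1, 3943)), Mul(-32731, Pow(-757, -1))) = Add(Rational(9597, 3943), Mul(-32731, Rational(-1, 757))) = Add(Rational(9597, 3943), Rational(32731, 757)) = Rational(136323262, 2984851)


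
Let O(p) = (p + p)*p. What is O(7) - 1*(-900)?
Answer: 998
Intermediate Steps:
O(p) = 2*p² (O(p) = (2*p)*p = 2*p²)
O(7) - 1*(-900) = 2*7² - 1*(-900) = 2*49 + 900 = 98 + 900 = 998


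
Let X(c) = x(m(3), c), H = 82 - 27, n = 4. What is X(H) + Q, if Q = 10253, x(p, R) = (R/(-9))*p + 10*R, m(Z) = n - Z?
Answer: 97172/9 ≈ 10797.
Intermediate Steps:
m(Z) = 4 - Z
x(p, R) = 10*R - R*p/9 (x(p, R) = (R*(-1/9))*p + 10*R = (-R/9)*p + 10*R = -R*p/9 + 10*R = 10*R - R*p/9)
H = 55
X(c) = 89*c/9 (X(c) = c*(90 - (4 - 1*3))/9 = c*(90 - (4 - 3))/9 = c*(90 - 1*1)/9 = c*(90 - 1)/9 = (1/9)*c*89 = 89*c/9)
X(H) + Q = (89/9)*55 + 10253 = 4895/9 + 10253 = 97172/9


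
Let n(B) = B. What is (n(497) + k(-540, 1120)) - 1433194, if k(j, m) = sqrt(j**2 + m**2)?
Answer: -1432697 + 20*sqrt(3865) ≈ -1.4315e+6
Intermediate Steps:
(n(497) + k(-540, 1120)) - 1433194 = (497 + sqrt((-540)**2 + 1120**2)) - 1433194 = (497 + sqrt(291600 + 1254400)) - 1433194 = (497 + sqrt(1546000)) - 1433194 = (497 + 20*sqrt(3865)) - 1433194 = -1432697 + 20*sqrt(3865)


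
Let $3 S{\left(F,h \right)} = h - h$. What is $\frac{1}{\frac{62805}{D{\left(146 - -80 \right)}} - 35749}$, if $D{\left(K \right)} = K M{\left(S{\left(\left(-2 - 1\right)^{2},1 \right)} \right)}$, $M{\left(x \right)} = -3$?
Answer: $- \frac{226}{8100209} \approx -2.7901 \cdot 10^{-5}$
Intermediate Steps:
$S{\left(F,h \right)} = 0$ ($S{\left(F,h \right)} = \frac{h - h}{3} = \frac{1}{3} \cdot 0 = 0$)
$D{\left(K \right)} = - 3 K$ ($D{\left(K \right)} = K \left(-3\right) = - 3 K$)
$\frac{1}{\frac{62805}{D{\left(146 - -80 \right)}} - 35749} = \frac{1}{\frac{62805}{\left(-3\right) \left(146 - -80\right)} - 35749} = \frac{1}{\frac{62805}{\left(-3\right) \left(146 + 80\right)} - 35749} = \frac{1}{\frac{62805}{\left(-3\right) 226} - 35749} = \frac{1}{\frac{62805}{-678} - 35749} = \frac{1}{62805 \left(- \frac{1}{678}\right) - 35749} = \frac{1}{- \frac{20935}{226} - 35749} = \frac{1}{- \frac{8100209}{226}} = - \frac{226}{8100209}$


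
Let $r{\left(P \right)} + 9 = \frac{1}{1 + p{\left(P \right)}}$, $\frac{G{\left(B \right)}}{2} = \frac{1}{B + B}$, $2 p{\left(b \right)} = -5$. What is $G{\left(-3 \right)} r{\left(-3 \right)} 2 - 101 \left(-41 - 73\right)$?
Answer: $\frac{103684}{9} \approx 11520.0$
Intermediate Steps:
$p{\left(b \right)} = - \frac{5}{2}$ ($p{\left(b \right)} = \frac{1}{2} \left(-5\right) = - \frac{5}{2}$)
$G{\left(B \right)} = \frac{1}{B}$ ($G{\left(B \right)} = \frac{2}{B + B} = \frac{2}{2 B} = 2 \frac{1}{2 B} = \frac{1}{B}$)
$r{\left(P \right)} = - \frac{29}{3}$ ($r{\left(P \right)} = -9 + \frac{1}{1 - \frac{5}{2}} = -9 + \frac{1}{- \frac{3}{2}} = -9 - \frac{2}{3} = - \frac{29}{3}$)
$G{\left(-3 \right)} r{\left(-3 \right)} 2 - 101 \left(-41 - 73\right) = \frac{1}{-3} \left(- \frac{29}{3}\right) 2 - 101 \left(-41 - 73\right) = \left(- \frac{1}{3}\right) \left(- \frac{29}{3}\right) 2 - -11514 = \frac{29}{9} \cdot 2 + 11514 = \frac{58}{9} + 11514 = \frac{103684}{9}$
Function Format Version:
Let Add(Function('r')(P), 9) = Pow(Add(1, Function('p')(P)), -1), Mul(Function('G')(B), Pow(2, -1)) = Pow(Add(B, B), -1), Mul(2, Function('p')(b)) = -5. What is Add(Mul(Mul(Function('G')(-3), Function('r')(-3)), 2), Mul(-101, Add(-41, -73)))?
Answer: Rational(103684, 9) ≈ 11520.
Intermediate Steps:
Function('p')(b) = Rational(-5, 2) (Function('p')(b) = Mul(Rational(1, 2), -5) = Rational(-5, 2))
Function('G')(B) = Pow(B, -1) (Function('G')(B) = Mul(2, Pow(Add(B, B), -1)) = Mul(2, Pow(Mul(2, B), -1)) = Mul(2, Mul(Rational(1, 2), Pow(B, -1))) = Pow(B, -1))
Function('r')(P) = Rational(-29, 3) (Function('r')(P) = Add(-9, Pow(Add(1, Rational(-5, 2)), -1)) = Add(-9, Pow(Rational(-3, 2), -1)) = Add(-9, Rational(-2, 3)) = Rational(-29, 3))
Add(Mul(Mul(Function('G')(-3), Function('r')(-3)), 2), Mul(-101, Add(-41, -73))) = Add(Mul(Mul(Pow(-3, -1), Rational(-29, 3)), 2), Mul(-101, Add(-41, -73))) = Add(Mul(Mul(Rational(-1, 3), Rational(-29, 3)), 2), Mul(-101, -114)) = Add(Mul(Rational(29, 9), 2), 11514) = Add(Rational(58, 9), 11514) = Rational(103684, 9)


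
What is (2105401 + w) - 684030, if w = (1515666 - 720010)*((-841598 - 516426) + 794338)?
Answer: -448498726645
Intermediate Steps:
w = -448500148016 (w = 795656*(-1358024 + 794338) = 795656*(-563686) = -448500148016)
(2105401 + w) - 684030 = (2105401 - 448500148016) - 684030 = -448498042615 - 684030 = -448498726645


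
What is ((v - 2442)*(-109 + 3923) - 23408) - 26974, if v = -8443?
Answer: -41565772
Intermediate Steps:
((v - 2442)*(-109 + 3923) - 23408) - 26974 = ((-8443 - 2442)*(-109 + 3923) - 23408) - 26974 = (-10885*3814 - 23408) - 26974 = (-41515390 - 23408) - 26974 = -41538798 - 26974 = -41565772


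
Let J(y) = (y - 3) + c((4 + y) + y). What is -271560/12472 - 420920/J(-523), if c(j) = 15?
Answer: 638868385/796649 ≈ 801.94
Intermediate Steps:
J(y) = 12 + y (J(y) = (y - 3) + 15 = (-3 + y) + 15 = 12 + y)
-271560/12472 - 420920/J(-523) = -271560/12472 - 420920/(12 - 523) = -271560*1/12472 - 420920/(-511) = -33945/1559 - 420920*(-1/511) = -33945/1559 + 420920/511 = 638868385/796649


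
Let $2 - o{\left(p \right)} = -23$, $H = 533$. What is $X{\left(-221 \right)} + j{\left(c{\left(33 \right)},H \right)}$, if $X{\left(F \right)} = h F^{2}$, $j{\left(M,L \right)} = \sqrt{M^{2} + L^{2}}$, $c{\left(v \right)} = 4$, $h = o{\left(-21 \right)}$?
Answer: $1221025 + \sqrt{284105} \approx 1.2216 \cdot 10^{6}$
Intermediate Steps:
$o{\left(p \right)} = 25$ ($o{\left(p \right)} = 2 - -23 = 2 + 23 = 25$)
$h = 25$
$j{\left(M,L \right)} = \sqrt{L^{2} + M^{2}}$
$X{\left(F \right)} = 25 F^{2}$
$X{\left(-221 \right)} + j{\left(c{\left(33 \right)},H \right)} = 25 \left(-221\right)^{2} + \sqrt{533^{2} + 4^{2}} = 25 \cdot 48841 + \sqrt{284089 + 16} = 1221025 + \sqrt{284105}$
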